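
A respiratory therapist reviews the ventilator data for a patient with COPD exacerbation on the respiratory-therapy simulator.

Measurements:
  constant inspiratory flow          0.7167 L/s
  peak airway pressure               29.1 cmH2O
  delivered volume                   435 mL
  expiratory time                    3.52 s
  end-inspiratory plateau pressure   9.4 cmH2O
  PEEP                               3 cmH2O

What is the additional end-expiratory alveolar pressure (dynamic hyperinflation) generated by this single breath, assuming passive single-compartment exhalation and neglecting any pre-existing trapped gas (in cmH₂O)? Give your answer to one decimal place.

1.0

R = (PIP − Pplat)/V̇ = (29.1 − 9.4) / 0.7167 = 19.7/0.7167 = 27.487 cmH2O·s/L.
C = Vt/(Pplat − PEEP) = 435.0 / (9.4 − 3) = 435.0/6.4 = 67.969 mL/cmH2O.
τ = R × C = 27.487 × 0.06797 L/cmH2O = 1.868 s.
Fraction remaining = e^(−Te/τ) = e^(−3.52/1.868) = 0.1519; trapped volume = 435.0 × 0.1519 = 66.077 mL.
Additional alveolar pressure from trapping ≈ V_trapped / C = 66.077 / 67.969 = 0.9722 cmH2O.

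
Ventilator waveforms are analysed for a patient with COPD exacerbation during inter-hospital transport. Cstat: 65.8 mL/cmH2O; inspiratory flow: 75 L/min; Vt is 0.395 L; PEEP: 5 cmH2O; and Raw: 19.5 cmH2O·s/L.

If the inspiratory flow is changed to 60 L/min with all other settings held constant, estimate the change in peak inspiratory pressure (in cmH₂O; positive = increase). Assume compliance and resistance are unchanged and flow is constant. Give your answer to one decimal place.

-4.9

Flow: 75 L/min ÷ 60 = 1.25 L/s.
New flow: 60 L/min ÷ 60 = 1 L/s.
PIP = Vt/C + R·V̇ + PEEP (constant-flow equation of motion).
Only the resistive term changes: ΔPIP = R × ΔV̇ = 19.5 × (1 − 1.25) = 19.5 × -0.25 = -4.875 cmH2O.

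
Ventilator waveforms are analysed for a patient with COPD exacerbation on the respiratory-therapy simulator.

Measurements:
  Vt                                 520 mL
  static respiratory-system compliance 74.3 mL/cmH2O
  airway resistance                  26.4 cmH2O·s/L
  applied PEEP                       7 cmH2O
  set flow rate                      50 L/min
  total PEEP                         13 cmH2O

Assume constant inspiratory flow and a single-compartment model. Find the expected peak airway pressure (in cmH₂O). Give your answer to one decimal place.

42.0

Flow: 50 L/min ÷ 60 = 0.8333 L/s.
Total PEEP = 13 cmH2O (set 7 + intrinsic 6); this is the baseline alveolar pressure.
Equation of motion (constant flow): PIP = Vt/C + R·V̇ + PEEP.
PIP = 520/74.3 + 26.4×0.8333 + 13 = 6.999 + 21.999 + 13 = 41.998 cmH2O.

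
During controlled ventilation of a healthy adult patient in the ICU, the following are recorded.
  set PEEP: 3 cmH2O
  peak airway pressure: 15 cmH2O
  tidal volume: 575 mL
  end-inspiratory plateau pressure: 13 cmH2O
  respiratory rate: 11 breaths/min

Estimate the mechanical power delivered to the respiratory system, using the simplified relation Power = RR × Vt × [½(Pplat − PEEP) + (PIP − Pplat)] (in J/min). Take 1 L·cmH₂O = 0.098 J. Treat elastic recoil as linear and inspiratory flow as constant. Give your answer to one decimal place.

4.3

Per-breath work = Vt × [½(Pplat−PEEP) + (PIP−Pplat)] = 0.575 × [0.5×10.0 + 2.0] = 0.575 × 7.0 = 4.025 L·cmH2O.
Power = 11 × 4.025 = 44.275 L·cmH2O/min.
× 0.098 J/(L·cmH2O) → 4.339 J/min.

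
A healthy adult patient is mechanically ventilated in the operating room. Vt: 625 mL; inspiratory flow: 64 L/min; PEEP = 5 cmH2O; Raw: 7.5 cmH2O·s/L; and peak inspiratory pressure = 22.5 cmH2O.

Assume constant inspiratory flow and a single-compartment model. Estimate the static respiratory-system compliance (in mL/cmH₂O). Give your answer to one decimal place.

Flow: 64 L/min ÷ 60 = 1.0667 L/s.
Equation of motion (constant flow): PIP = Vt/C + R·V̇ + PEEP.
Vt/C = PIP − R·V̇ − PEEP = 22.5 − 7.5×1.0667 − 5 = 22.5 − 8.0 − 5 = 9.5 cmH2O.
C = Vt / 9.5 = 625 / 9.5 = 65.789 mL/cmH2O.

65.8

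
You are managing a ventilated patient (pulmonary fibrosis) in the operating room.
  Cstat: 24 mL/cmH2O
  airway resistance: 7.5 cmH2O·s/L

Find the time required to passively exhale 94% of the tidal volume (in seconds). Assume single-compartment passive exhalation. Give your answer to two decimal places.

0.51

τ = R × C = 7.5 × 24 mL/cmH2O = 7.5 × 0.024 L/cmH2O = 0.18 s.
Exhaled fraction f = 1 − e^(−t/τ) → t = −τ·ln(1 − f) = −0.18·ln(0.06) = 0.5064 s.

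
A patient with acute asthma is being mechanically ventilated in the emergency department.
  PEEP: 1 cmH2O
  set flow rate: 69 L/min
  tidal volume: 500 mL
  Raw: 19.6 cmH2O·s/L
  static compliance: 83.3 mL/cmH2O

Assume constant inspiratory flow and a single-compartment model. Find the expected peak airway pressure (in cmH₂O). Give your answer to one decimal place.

29.5

Flow: 69 L/min ÷ 60 = 1.15 L/s.
Equation of motion (constant flow): PIP = Vt/C + R·V̇ + PEEP.
PIP = 500/83.3 + 19.6×1.15 + 1 = 6.002 + 22.54 + 1 = 29.542 cmH2O.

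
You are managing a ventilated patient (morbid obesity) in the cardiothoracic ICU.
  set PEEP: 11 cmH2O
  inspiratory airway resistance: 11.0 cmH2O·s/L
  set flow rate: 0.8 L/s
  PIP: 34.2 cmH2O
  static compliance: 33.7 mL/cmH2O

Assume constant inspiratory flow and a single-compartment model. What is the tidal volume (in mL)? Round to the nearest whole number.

485

Equation of motion (constant flow): PIP = Vt/C + R·V̇ + PEEP.
Vt/C = PIP − R·V̇ − PEEP = 34.2 − 8.8 − 11 = 14.4 cmH2O.
Vt = C × 14.4 = 33.7 × 14.4 = 485.28 mL.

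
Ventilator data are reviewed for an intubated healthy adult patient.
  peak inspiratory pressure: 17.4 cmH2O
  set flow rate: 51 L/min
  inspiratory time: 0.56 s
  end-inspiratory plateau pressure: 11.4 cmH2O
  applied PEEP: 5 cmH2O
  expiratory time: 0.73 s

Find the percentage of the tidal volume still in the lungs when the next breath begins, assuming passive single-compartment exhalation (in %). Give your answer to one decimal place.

Flow: 51 L/min ÷ 60 = 0.85 L/s.
Vt = flow × Ti = 0.85 L/s × 0.56 s × 1000 mL/L = 476.0 mL.
R = (PIP − Pplat)/V̇ = (17.4 − 11.4) / 0.85 = 6.0/0.85 = 7.059 cmH2O·s/L.
C = Vt/(Pplat − PEEP) = 476.0 / (11.4 − 5) = 476.0/6.4 = 74.375 mL/cmH2O.
τ = R × C = 7.059 × 0.07438 L/cmH2O = 0.525 s.
Fraction remaining at end-expiration = e^(−Te/τ) = e^(−0.73/0.525) = 0.249 → 24.9%.

24.9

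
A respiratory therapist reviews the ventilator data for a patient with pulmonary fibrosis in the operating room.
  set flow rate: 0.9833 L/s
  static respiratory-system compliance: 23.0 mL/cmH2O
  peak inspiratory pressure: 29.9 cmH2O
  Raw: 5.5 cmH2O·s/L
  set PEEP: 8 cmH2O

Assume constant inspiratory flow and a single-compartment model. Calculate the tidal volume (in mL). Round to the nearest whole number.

379

Equation of motion (constant flow): PIP = Vt/C + R·V̇ + PEEP.
Vt/C = PIP − R·V̇ − PEEP = 29.9 − 5.408 − 8 = 16.492 cmH2O.
Vt = C × 16.492 = 23.0 × 16.492 = 379.32 mL.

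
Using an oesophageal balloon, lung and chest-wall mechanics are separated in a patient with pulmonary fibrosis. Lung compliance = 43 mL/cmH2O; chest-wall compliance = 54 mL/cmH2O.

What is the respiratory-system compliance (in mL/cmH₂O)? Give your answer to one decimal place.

23.9

Lung and chest wall are elastances in series: 1/Crs = 1/CL + 1/Ccw.
1/Crs = 1/43 + 1/54 = 0.04177.
Crs = 23.941 mL/cmH2O.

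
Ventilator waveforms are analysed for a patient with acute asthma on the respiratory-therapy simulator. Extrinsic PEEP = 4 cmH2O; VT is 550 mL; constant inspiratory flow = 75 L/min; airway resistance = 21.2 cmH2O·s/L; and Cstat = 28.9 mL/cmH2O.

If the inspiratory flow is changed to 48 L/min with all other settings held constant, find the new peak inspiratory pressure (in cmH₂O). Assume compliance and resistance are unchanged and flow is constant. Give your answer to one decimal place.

Flow: 75 L/min ÷ 60 = 1.25 L/s.
New flow: 48 L/min ÷ 60 = 0.8 L/s.
PIP = Vt/C + R·V̇ + PEEP (constant-flow equation of motion).
Only the resistive term changes: ΔPIP = R × ΔV̇ = 21.2 × (0.8 − 1.25) = 21.2 × -0.45 = -9.54 cmH2O.
Original PIP = 550/28.9 + 21.2×1.25 + 4 = 49.531 cmH2O; new PIP = 49.531 + (-9.54) = 39.991 cmH2O.

40.0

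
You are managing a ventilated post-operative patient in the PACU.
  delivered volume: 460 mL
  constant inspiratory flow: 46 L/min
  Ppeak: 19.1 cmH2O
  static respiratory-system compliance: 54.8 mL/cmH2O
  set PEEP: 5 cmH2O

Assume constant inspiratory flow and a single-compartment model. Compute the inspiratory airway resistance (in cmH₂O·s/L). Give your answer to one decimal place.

7.4

Flow: 46 L/min ÷ 60 = 0.7667 L/s.
Equation of motion (constant flow): PIP = Vt/C + R·V̇ + PEEP.
R·V̇ = PIP − Vt/C − PEEP = 19.1 − 460/54.8 − 5 = 19.1 − 8.394 − 5 = 5.706 cmH2O.
R = 5.706 / 0.7667 = 7.442 cmH2O·s/L.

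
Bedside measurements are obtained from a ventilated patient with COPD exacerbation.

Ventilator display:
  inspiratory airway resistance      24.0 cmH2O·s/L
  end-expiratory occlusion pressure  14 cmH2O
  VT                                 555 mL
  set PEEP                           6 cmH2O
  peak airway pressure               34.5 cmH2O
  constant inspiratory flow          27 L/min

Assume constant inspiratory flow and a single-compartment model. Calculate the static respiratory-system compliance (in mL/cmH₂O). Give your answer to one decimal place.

Flow: 27 L/min ÷ 60 = 0.45 L/s.
Total PEEP = 14 cmH2O (set 6 + intrinsic 8); this is the baseline alveolar pressure.
Equation of motion (constant flow): PIP = Vt/C + R·V̇ + PEEP.
Vt/C = PIP − R·V̇ − PEEP = 34.5 − 24.0×0.45 − 14 = 34.5 − 10.8 − 14 = 9.7 cmH2O.
C = Vt / 9.7 = 555 / 9.7 = 57.216 mL/cmH2O.

57.2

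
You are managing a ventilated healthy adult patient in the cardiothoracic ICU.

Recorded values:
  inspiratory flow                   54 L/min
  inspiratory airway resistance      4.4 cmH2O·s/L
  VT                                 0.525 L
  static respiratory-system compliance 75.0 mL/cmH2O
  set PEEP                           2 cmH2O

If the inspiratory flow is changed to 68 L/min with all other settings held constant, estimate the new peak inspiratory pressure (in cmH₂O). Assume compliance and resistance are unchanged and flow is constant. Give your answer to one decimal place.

14.0

Flow: 54 L/min ÷ 60 = 0.9 L/s.
New flow: 68 L/min ÷ 60 = 1.1333 L/s.
PIP = Vt/C + R·V̇ + PEEP (constant-flow equation of motion).
Only the resistive term changes: ΔPIP = R × ΔV̇ = 4.4 × (1.1333 − 0.9) = 4.4 × 0.2333 = 1.027 cmH2O.
Original PIP = 525/75.0 + 4.4×0.9 + 2 = 12.96 cmH2O; new PIP = 12.96 + (1.027) = 13.987 cmH2O.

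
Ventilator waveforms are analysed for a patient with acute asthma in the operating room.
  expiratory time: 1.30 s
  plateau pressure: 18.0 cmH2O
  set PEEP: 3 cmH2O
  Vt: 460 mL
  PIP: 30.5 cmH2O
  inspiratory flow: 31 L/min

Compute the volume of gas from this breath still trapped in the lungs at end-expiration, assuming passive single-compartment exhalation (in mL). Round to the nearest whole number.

Flow: 31 L/min ÷ 60 = 0.5167 L/s.
R = (PIP − Pplat)/V̇ = (30.5 − 18.0) / 0.5167 = 12.5/0.5167 = 24.192 cmH2O·s/L.
C = Vt/(Pplat − PEEP) = 460.0 / (18.0 − 3) = 460.0/15.0 = 30.667 mL/cmH2O.
τ = R × C = 24.192 × 0.03067 L/cmH2O = 0.742 s.
Fraction remaining = e^(−Te/τ) = e^(−1.30/0.742) = 0.1734.
Trapped volume = 460.0 × 0.1734 = 79.764 mL.

80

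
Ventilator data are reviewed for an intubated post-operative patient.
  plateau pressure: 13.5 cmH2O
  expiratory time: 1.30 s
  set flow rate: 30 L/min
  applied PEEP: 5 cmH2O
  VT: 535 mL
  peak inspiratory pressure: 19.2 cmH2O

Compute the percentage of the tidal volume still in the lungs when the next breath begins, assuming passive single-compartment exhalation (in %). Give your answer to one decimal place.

16.3

Flow: 30 L/min ÷ 60 = 0.5 L/s.
R = (PIP − Pplat)/V̇ = (19.2 − 13.5) / 0.5 = 5.7/0.5 = 11.4 cmH2O·s/L.
C = Vt/(Pplat − PEEP) = 535.0 / (13.5 − 5) = 535.0/8.5 = 62.941 mL/cmH2O.
τ = R × C = 11.4 × 0.06294 L/cmH2O = 0.7175 s.
Fraction remaining at end-expiration = e^(−Te/τ) = e^(−1.30/0.7175) = 0.1634 → 16.34%.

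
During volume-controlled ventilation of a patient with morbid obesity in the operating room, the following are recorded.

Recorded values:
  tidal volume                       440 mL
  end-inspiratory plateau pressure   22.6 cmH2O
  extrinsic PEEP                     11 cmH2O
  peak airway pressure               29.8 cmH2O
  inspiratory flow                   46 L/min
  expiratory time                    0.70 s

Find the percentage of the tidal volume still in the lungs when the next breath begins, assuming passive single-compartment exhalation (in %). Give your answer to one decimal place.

Flow: 46 L/min ÷ 60 = 0.7667 L/s.
R = (PIP − Pplat)/V̇ = (29.8 − 22.6) / 0.7667 = 7.2/0.7667 = 9.391 cmH2O·s/L.
C = Vt/(Pplat − PEEP) = 440.0 / (22.6 − 11) = 440.0/11.6 = 37.931 mL/cmH2O.
τ = R × C = 9.391 × 0.03793 L/cmH2O = 0.3562 s.
Fraction remaining at end-expiration = e^(−Te/τ) = e^(−0.70/0.3562) = 0.1401 → 14.01%.

14.0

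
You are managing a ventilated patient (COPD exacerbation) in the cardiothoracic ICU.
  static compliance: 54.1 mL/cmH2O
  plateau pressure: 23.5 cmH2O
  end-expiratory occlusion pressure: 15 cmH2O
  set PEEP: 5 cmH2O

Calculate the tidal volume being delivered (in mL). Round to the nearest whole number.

460

End-expiratory occlusion gives total PEEP = 15 cmH2O (intrinsic PEEP = 15 − 5 = 10). Use total PEEP for the elastic gradient.
Vt = Cstat × (Pplat − PEEPtotal) = 54.1 × (23.5 − 15) = 54.1 × 8.5 = 459.85 mL.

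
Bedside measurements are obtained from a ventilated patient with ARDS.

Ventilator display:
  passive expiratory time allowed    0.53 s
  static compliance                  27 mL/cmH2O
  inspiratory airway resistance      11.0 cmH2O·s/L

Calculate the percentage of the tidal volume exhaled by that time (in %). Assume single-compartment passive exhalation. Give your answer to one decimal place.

83.2

τ = R × C = 11.0 × 27 mL/cmH2O = 11.0 × 0.027 L/cmH2O = 0.297 s.
Passive exhalation: V(t)/V₀ = e^(−t/τ) = e^(−0.53/0.297) = 0.1679.
Fraction exhaled = 1 − 0.1679 = 0.8321 → 83.21%.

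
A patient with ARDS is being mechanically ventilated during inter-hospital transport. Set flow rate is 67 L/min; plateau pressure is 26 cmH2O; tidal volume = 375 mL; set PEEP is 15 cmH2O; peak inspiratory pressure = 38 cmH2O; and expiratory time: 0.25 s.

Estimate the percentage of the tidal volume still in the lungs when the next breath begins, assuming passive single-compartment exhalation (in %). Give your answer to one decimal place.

50.5

Flow: 67 L/min ÷ 60 = 1.1167 L/s.
R = (PIP − Pplat)/V̇ = (38 − 26) / 1.1167 = 12.0/1.1167 = 10.746 cmH2O·s/L.
C = Vt/(Pplat − PEEP) = 375.0 / (26 − 15) = 375.0/11.0 = 34.091 mL/cmH2O.
τ = R × C = 10.746 × 0.03409 L/cmH2O = 0.3663 s.
Fraction remaining at end-expiration = e^(−Te/τ) = e^(−0.25/0.3663) = 0.5054 → 50.54%.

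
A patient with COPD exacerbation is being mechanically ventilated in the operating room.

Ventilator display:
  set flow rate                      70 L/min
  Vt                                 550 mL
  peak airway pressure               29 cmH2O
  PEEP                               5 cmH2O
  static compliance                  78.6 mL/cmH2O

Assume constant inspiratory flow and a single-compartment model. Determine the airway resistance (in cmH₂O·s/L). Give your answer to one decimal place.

Flow: 70 L/min ÷ 60 = 1.1667 L/s.
Equation of motion (constant flow): PIP = Vt/C + R·V̇ + PEEP.
R·V̇ = PIP − Vt/C − PEEP = 29 − 550/78.6 − 5 = 29 − 6.997 − 5 = 17.003 cmH2O.
R = 17.003 / 1.1667 = 14.574 cmH2O·s/L.

14.6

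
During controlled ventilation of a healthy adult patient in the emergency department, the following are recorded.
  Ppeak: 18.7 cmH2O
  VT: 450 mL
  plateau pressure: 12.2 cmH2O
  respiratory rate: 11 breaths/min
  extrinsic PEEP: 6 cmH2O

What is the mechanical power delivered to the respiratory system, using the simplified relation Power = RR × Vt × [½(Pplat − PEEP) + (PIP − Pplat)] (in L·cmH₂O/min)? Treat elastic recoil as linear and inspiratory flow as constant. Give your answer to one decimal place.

47.5

Per-breath work = Vt × [½(Pplat−PEEP) + (PIP−Pplat)] = 0.450 × [0.5×6.2 + 6.5] = 0.450 × 9.6 = 4.32 L·cmH2O.
Power = 11 × 4.32 = 47.52 L·cmH2O/min.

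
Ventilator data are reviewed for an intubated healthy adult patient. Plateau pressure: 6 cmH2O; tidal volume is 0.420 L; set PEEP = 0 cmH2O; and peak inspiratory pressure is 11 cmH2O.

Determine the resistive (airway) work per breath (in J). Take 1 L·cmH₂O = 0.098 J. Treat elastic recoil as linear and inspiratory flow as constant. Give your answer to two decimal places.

0.21

With constant inspiratory flow the resistive pressure is constant at PIP − Pplat = 11 − 6 = 5.0 cmH2O, so resistive work = 5.0 × 0.420 = 2.1 L·cmH2O.
× 0.098 J/(L·cmH2O) → 0.2058 J.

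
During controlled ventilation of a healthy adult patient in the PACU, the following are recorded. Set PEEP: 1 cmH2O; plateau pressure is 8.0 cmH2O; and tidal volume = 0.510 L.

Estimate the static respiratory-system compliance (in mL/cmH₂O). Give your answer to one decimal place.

72.9

Cstat = Vt / (Pplat − PEEP) = 510 / (8.0 − 1) = 510 / 7.0 = 72.857 mL/cmH2O.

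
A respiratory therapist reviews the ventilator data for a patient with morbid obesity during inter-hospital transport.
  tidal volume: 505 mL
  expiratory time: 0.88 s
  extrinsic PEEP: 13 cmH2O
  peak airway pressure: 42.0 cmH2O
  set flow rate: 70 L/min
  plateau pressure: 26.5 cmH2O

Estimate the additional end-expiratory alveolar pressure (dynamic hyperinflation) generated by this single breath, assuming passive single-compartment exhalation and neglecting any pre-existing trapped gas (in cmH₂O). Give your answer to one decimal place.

2.3

Flow: 70 L/min ÷ 60 = 1.1667 L/s.
R = (PIP − Pplat)/V̇ = (42.0 − 26.5) / 1.1667 = 15.5/1.1667 = 13.285 cmH2O·s/L.
C = Vt/(Pplat − PEEP) = 505.0 / (26.5 − 13) = 505.0/13.5 = 37.407 mL/cmH2O.
τ = R × C = 13.285 × 0.03741 L/cmH2O = 0.497 s.
Fraction remaining = e^(−Te/τ) = e^(−0.88/0.497) = 0.1702; trapped volume = 505.0 × 0.1702 = 85.951 mL.
Additional alveolar pressure from trapping ≈ V_trapped / C = 85.951 / 37.407 = 2.298 cmH2O.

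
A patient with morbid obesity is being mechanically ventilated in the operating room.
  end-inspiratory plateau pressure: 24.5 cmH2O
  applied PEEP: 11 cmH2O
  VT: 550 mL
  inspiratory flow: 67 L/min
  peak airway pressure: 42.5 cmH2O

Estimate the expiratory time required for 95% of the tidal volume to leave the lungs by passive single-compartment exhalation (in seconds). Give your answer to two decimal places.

Flow: 67 L/min ÷ 60 = 1.1167 L/s.
R = (PIP − Pplat)/V̇ = (42.5 − 24.5) / 1.1167 = 18.0/1.1167 = 16.119 cmH2O·s/L.
C = Vt/(Pplat − PEEP) = 550.0 / (24.5 − 11) = 550.0/13.5 = 40.741 mL/cmH2O.
τ = R × C = 16.119 × 0.04074 L/cmH2O = 0.6567 s.
t = −τ·ln(1 − 0.95) = −0.6567·ln(0.05) = 1.967 s.

1.97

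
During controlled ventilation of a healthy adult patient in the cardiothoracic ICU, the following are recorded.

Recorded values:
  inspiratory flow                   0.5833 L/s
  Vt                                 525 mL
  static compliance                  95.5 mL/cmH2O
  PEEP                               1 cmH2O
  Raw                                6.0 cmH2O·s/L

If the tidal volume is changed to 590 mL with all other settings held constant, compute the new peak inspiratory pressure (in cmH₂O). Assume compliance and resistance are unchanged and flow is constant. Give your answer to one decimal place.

PIP = Vt/C + R·V̇ + PEEP (constant-flow equation of motion).
Only the elastic term changes: ΔPIP = ΔVt / C = (590 − 525) / 95.5 = 0.6806 cmH2O.
Original PIP = 525/95.5 + 6.0×0.5833 + 1 = 9.997 cmH2O; new PIP = 9.997 + (0.6806) = 10.678 cmH2O.

10.7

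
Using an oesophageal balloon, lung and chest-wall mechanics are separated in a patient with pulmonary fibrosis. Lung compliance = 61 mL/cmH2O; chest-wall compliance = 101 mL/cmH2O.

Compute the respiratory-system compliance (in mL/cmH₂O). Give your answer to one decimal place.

Lung and chest wall are elastances in series: 1/Crs = 1/CL + 1/Ccw.
1/Crs = 1/61 + 1/101 = 0.02629.
Crs = 38.037 mL/cmH2O.

38.0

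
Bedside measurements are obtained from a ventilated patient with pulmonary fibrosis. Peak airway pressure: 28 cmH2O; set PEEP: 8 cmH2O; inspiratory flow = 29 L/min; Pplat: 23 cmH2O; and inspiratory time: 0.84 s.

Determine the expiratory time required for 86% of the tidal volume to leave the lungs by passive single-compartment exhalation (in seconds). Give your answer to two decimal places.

Flow: 29 L/min ÷ 60 = 0.4833 L/s.
Vt = flow × Ti = 0.4833 L/s × 0.84 s × 1000 mL/L = 405.97 mL.
R = (PIP − Pplat)/V̇ = (28 − 23) / 0.4833 = 5.0/0.4833 = 10.346 cmH2O·s/L.
C = Vt/(Pplat − PEEP) = 405.97 / (23 − 8) = 405.97/15.0 = 27.065 mL/cmH2O.
τ = R × C = 10.346 × 0.02707 L/cmH2O = 0.2801 s.
t = −τ·ln(1 − 0.86) = −0.2801·ln(0.14) = 0.5507 s.

0.55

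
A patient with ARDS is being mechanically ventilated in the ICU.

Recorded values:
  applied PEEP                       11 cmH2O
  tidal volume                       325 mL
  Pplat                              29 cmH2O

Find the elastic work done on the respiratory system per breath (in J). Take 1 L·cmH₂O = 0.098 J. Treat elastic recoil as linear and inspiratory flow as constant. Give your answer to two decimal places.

Elastic work ≈ ½ × (Pplat − PEEP) × Vt = 0.5 × (29 − 11) × 0.325 L = 0.5 × 18.0 × 0.325 = 2.925 L·cmH2O.
× 0.098 J/(L·cmH2O) → 0.2867 J.

0.29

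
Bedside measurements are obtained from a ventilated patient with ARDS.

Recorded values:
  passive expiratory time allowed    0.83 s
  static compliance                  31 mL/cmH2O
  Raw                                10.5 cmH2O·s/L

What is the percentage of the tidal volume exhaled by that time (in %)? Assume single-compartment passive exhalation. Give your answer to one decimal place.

92.2

τ = R × C = 10.5 × 31 mL/cmH2O = 10.5 × 0.031 L/cmH2O = 0.3255 s.
Passive exhalation: V(t)/V₀ = e^(−t/τ) = e^(−0.83/0.3255) = 0.07809.
Fraction exhaled = 1 − 0.07809 = 0.9219 → 92.19%.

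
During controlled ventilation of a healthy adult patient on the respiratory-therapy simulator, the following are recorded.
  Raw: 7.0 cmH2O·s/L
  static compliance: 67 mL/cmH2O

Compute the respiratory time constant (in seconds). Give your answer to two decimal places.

τ = R × C = 7.0 × 67 mL/cmH2O = 7.0 × 0.067 L/cmH2O = 0.469 s.

0.47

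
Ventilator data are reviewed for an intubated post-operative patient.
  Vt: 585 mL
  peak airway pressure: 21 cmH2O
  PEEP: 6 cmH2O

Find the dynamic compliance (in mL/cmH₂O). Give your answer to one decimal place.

39.0

Dynamic compliance = Vt / (PIP − PEEP) = 585 / (21 − 6) = 585 / 15.0 = 39.0 mL/cmH2O.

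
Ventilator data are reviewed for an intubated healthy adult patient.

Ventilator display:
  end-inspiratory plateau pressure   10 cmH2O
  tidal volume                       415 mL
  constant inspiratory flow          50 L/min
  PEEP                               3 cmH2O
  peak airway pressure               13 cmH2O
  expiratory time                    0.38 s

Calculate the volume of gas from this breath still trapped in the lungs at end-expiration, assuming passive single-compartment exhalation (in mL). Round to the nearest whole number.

Flow: 50 L/min ÷ 60 = 0.8333 L/s.
R = (PIP − Pplat)/V̇ = (13 − 10) / 0.8333 = 3.0/0.8333 = 3.6 cmH2O·s/L.
C = Vt/(Pplat − PEEP) = 415.0 / (10 − 3) = 415.0/7.0 = 59.286 mL/cmH2O.
τ = R × C = 3.6 × 0.05929 L/cmH2O = 0.2134 s.
Fraction remaining = e^(−Te/τ) = e^(−0.38/0.2134) = 0.1685.
Trapped volume = 415.0 × 0.1685 = 69.928 mL.

70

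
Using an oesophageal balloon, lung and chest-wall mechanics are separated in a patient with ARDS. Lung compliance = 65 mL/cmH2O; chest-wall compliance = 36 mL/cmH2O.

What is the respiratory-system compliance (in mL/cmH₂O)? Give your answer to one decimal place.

23.2

Lung and chest wall are elastances in series: 1/Crs = 1/CL + 1/Ccw.
1/Crs = 1/65 + 1/36 = 0.04316.
Crs = 23.17 mL/cmH2O.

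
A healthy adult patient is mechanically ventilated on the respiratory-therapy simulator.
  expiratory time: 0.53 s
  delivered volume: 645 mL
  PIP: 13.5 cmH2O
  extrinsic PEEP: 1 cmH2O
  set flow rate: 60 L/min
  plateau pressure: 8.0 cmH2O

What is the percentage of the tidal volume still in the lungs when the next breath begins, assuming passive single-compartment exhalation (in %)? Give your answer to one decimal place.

35.1

Flow: 60 L/min ÷ 60 = 1 L/s.
R = (PIP − Pplat)/V̇ = (13.5 − 8.0) / 1 = 5.5/1 = 5.5 cmH2O·s/L.
C = Vt/(Pplat − PEEP) = 645.0 / (8.0 − 1) = 645.0/7.0 = 92.143 mL/cmH2O.
τ = R × C = 5.5 × 0.09214 L/cmH2O = 0.5068 s.
Fraction remaining at end-expiration = e^(−Te/τ) = e^(−0.53/0.5068) = 0.3514 → 35.14%.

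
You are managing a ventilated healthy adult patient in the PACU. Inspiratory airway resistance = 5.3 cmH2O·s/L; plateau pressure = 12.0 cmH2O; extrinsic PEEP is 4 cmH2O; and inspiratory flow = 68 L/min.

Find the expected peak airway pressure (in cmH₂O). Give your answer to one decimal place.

18.0

Flow: 68 L/min ÷ 60 = 1.1333 L/s.
PIP = Pplat + Raw × flow = 12.0 + 5.3 × 1.1333 = 12.0 + 6.006 = 18.006 cmH2O.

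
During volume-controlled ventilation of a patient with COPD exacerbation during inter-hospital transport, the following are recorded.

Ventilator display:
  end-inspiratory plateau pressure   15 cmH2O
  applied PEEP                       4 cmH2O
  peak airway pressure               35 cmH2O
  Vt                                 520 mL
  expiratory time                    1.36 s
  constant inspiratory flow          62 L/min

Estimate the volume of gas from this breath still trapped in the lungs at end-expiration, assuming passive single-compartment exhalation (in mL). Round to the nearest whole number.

118

Flow: 62 L/min ÷ 60 = 1.0333 L/s.
R = (PIP − Pplat)/V̇ = (35 − 15) / 1.0333 = 20.0/1.0333 = 19.355 cmH2O·s/L.
C = Vt/(Pplat − PEEP) = 520.0 / (15 − 4) = 520.0/11.0 = 47.273 mL/cmH2O.
τ = R × C = 19.355 × 0.04727 L/cmH2O = 0.9149 s.
Fraction remaining = e^(−Te/τ) = e^(−1.36/0.9149) = 0.2262.
Trapped volume = 520.0 × 0.2262 = 117.62 mL.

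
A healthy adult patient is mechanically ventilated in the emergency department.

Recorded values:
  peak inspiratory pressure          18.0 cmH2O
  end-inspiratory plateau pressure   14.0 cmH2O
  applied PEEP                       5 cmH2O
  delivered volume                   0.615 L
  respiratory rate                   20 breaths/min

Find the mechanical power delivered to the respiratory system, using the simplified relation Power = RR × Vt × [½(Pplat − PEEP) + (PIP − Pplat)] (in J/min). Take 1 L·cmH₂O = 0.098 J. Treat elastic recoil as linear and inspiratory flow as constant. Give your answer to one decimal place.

Per-breath work = Vt × [½(Pplat−PEEP) + (PIP−Pplat)] = 0.615 × [0.5×9.0 + 4.0] = 0.615 × 8.5 = 5.228 L·cmH2O.
Power = 20 × 5.228 = 104.56 L·cmH2O/min.
× 0.098 J/(L·cmH2O) → 10.247 J/min.

10.2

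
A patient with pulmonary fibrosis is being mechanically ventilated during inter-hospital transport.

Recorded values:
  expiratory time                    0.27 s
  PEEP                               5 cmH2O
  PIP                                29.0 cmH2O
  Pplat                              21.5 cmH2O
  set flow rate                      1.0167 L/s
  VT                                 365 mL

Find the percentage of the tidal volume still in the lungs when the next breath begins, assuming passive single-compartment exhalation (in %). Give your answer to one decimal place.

19.1

R = (PIP − Pplat)/V̇ = (29.0 − 21.5) / 1.0167 = 7.5/1.0167 = 7.377 cmH2O·s/L.
C = Vt/(Pplat − PEEP) = 365.0 / (21.5 − 5) = 365.0/16.5 = 22.121 mL/cmH2O.
τ = R × C = 7.377 × 0.02212 L/cmH2O = 0.1632 s.
Fraction remaining at end-expiration = e^(−Te/τ) = e^(−0.27/0.1632) = 0.1912 → 19.12%.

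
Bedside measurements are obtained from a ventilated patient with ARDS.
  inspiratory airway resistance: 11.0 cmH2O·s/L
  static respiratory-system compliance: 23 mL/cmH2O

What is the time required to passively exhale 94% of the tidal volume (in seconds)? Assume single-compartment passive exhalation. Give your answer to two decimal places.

τ = R × C = 11.0 × 23 mL/cmH2O = 11.0 × 0.023 L/cmH2O = 0.253 s.
Exhaled fraction f = 1 − e^(−t/τ) → t = −τ·ln(1 − f) = −0.253·ln(0.06) = 0.7118 s.

0.71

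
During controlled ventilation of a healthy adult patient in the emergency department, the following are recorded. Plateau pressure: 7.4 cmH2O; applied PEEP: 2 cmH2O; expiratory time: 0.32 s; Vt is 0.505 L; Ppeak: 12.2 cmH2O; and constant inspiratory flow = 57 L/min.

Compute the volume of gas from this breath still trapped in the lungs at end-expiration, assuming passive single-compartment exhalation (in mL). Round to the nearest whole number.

Flow: 57 L/min ÷ 60 = 0.95 L/s.
R = (PIP − Pplat)/V̇ = (12.2 − 7.4) / 0.95 = 4.8/0.95 = 5.053 cmH2O·s/L.
C = Vt/(Pplat − PEEP) = 505.0 / (7.4 − 2) = 505.0/5.4 = 93.519 mL/cmH2O.
τ = R × C = 5.053 × 0.09352 L/cmH2O = 0.4726 s.
Fraction remaining = e^(−Te/τ) = e^(−0.32/0.4726) = 0.5081.
Trapped volume = 505.0 × 0.5081 = 256.59 mL.

257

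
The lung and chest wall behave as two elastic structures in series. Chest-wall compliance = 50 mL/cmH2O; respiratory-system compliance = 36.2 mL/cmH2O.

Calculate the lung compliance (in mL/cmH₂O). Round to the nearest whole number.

1/CL = 1/Crs − 1/Ccw.
1/CL = 1/36.2 − 1/50 = 0.007624.
CL = 131.16 mL/cmH2O.

131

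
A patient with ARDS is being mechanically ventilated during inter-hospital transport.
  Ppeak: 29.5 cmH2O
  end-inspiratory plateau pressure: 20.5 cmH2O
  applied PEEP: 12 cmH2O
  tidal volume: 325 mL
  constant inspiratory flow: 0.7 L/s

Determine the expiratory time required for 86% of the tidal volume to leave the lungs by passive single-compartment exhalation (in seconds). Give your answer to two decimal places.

0.97

R = (PIP − Pplat)/V̇ = (29.5 − 20.5) / 0.7 = 9.0/0.7 = 12.857 cmH2O·s/L.
C = Vt/(Pplat − PEEP) = 325.0 / (20.5 − 12) = 325.0/8.5 = 38.235 mL/cmH2O.
τ = R × C = 12.857 × 0.03824 L/cmH2O = 0.4917 s.
t = −τ·ln(1 − 0.86) = −0.4917·ln(0.14) = 0.9667 s.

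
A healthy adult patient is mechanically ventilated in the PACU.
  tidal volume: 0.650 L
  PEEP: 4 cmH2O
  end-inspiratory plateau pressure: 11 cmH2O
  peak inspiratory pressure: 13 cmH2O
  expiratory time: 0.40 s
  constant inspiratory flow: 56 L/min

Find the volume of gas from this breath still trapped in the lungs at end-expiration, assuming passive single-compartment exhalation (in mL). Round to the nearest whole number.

Flow: 56 L/min ÷ 60 = 0.9333 L/s.
R = (PIP − Pplat)/V̇ = (13 − 11) / 0.9333 = 2.0/0.9333 = 2.143 cmH2O·s/L.
C = Vt/(Pplat − PEEP) = 650.0 / (11 − 4) = 650.0/7.0 = 92.857 mL/cmH2O.
τ = R × C = 2.143 × 0.09286 L/cmH2O = 0.199 s.
Fraction remaining = e^(−Te/τ) = e^(−0.40/0.199) = 0.134.
Trapped volume = 650.0 × 0.134 = 87.1 mL.

87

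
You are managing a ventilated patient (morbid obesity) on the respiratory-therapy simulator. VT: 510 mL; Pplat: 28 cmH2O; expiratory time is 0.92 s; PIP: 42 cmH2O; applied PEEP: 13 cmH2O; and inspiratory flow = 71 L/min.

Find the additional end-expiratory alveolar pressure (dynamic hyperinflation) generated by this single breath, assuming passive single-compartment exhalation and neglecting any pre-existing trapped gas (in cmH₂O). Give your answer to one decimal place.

1.5

Flow: 71 L/min ÷ 60 = 1.1833 L/s.
R = (PIP − Pplat)/V̇ = (42 − 28) / 1.1833 = 14.0/1.1833 = 11.831 cmH2O·s/L.
C = Vt/(Pplat − PEEP) = 510.0 / (28 − 13) = 510.0/15.0 = 34.0 mL/cmH2O.
τ = R × C = 11.831 × 0.034 L/cmH2O = 0.4023 s.
Fraction remaining = e^(−Te/τ) = e^(−0.92/0.4023) = 0.1016; trapped volume = 510.0 × 0.1016 = 51.816 mL.
Additional alveolar pressure from trapping ≈ V_trapped / C = 51.816 / 34.0 = 1.524 cmH2O.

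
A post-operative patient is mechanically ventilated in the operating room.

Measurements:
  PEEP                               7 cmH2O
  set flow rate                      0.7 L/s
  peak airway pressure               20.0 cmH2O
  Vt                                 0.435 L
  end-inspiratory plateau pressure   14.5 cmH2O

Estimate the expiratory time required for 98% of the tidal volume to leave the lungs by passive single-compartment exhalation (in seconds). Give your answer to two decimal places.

1.78

R = (PIP − Pplat)/V̇ = (20.0 − 14.5) / 0.7 = 5.5/0.7 = 7.857 cmH2O·s/L.
C = Vt/(Pplat − PEEP) = 435.0 / (14.5 − 7) = 435.0/7.5 = 58.0 mL/cmH2O.
τ = R × C = 7.857 × 0.058 L/cmH2O = 0.4557 s.
t = −τ·ln(1 − 0.98) = −0.4557·ln(0.02) = 1.783 s.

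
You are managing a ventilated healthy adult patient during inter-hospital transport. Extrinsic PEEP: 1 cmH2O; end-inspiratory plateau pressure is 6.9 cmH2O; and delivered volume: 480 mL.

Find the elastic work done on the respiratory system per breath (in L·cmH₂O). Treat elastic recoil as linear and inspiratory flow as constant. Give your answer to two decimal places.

Elastic work ≈ ½ × (Pplat − PEEP) × Vt = 0.5 × (6.9 − 1) × 0.480 L = 0.5 × 5.9 × 0.480 = 1.416 L·cmH2O.

1.42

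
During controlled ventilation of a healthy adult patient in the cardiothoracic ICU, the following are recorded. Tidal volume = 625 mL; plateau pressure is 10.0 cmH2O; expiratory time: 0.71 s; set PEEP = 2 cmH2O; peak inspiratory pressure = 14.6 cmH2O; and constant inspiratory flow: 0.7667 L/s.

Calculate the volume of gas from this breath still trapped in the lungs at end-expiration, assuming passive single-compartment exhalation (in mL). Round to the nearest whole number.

R = (PIP − Pplat)/V̇ = (14.6 − 10.0) / 0.7667 = 4.6/0.7667 = 6.0 cmH2O·s/L.
C = Vt/(Pplat − PEEP) = 625.0 / (10.0 − 2) = 625.0/8.0 = 78.125 mL/cmH2O.
τ = R × C = 6.0 × 0.07813 L/cmH2O = 0.4688 s.
Fraction remaining = e^(−Te/τ) = e^(−0.71/0.4688) = 0.2199.
Trapped volume = 625.0 × 0.2199 = 137.44 mL.

137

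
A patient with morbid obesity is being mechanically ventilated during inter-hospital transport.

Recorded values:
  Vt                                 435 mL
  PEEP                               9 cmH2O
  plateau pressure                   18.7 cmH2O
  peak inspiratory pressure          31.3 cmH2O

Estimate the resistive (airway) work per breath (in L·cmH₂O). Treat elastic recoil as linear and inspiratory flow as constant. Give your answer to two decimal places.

With constant inspiratory flow the resistive pressure is constant at PIP − Pplat = 31.3 − 18.7 = 12.6 cmH2O, so resistive work = 12.6 × 0.435 = 5.481 L·cmH2O.

5.48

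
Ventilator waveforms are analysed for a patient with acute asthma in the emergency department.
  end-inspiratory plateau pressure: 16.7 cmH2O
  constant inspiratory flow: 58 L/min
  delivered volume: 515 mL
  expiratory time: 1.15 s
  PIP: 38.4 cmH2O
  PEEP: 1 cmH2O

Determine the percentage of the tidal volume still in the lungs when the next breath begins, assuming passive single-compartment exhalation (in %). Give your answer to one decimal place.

21.0

Flow: 58 L/min ÷ 60 = 0.9667 L/s.
R = (PIP − Pplat)/V̇ = (38.4 − 16.7) / 0.9667 = 21.7/0.9667 = 22.448 cmH2O·s/L.
C = Vt/(Pplat − PEEP) = 515.0 / (16.7 − 1) = 515.0/15.7 = 32.803 mL/cmH2O.
τ = R × C = 22.448 × 0.0328 L/cmH2O = 0.7363 s.
Fraction remaining at end-expiration = e^(−Te/τ) = e^(−1.15/0.7363) = 0.2097 → 20.97%.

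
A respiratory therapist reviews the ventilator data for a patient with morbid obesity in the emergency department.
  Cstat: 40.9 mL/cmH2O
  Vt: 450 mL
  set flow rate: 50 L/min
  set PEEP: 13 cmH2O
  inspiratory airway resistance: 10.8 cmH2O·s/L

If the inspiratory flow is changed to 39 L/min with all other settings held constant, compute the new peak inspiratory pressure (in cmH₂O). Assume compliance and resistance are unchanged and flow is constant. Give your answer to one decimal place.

Flow: 50 L/min ÷ 60 = 0.8333 L/s.
New flow: 39 L/min ÷ 60 = 0.65 L/s.
PIP = Vt/C + R·V̇ + PEEP (constant-flow equation of motion).
Only the resistive term changes: ΔPIP = R × ΔV̇ = 10.8 × (0.65 − 0.8333) = 10.8 × -0.1833 = -1.98 cmH2O.
Original PIP = 450/40.9 + 10.8×0.8333 + 13 = 33.002 cmH2O; new PIP = 33.002 + (-1.98) = 31.022 cmH2O.

31.0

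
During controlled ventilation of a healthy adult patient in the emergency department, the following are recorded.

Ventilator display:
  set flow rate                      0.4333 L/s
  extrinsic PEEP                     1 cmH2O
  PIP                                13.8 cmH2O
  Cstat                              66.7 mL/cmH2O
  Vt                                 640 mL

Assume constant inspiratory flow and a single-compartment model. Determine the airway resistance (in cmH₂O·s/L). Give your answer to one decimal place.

Equation of motion (constant flow): PIP = Vt/C + R·V̇ + PEEP.
R·V̇ = PIP − Vt/C − PEEP = 13.8 − 640/66.7 − 1 = 13.8 − 9.595 − 1 = 3.205 cmH2O.
R = 3.205 / 0.4333 = 7.397 cmH2O·s/L.

7.4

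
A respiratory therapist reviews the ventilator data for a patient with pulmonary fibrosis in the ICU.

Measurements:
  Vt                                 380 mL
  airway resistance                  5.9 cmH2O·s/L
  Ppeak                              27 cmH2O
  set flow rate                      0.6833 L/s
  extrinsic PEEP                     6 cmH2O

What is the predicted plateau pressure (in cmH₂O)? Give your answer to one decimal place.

Pplat = PIP − Raw × flow = 27 − 5.9 × 0.6833 = 27 − 4.031 = 22.969 cmH2O.

23.0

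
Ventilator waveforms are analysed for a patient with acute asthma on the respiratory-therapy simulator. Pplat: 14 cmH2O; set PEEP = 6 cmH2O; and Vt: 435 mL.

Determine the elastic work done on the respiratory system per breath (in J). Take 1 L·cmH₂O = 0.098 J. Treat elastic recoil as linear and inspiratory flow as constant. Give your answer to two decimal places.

0.17

Elastic work ≈ ½ × (Pplat − PEEP) × Vt = 0.5 × (14 − 6) × 0.435 L = 0.5 × 8.0 × 0.435 = 1.74 L·cmH2O.
× 0.098 J/(L·cmH2O) → 0.1705 J.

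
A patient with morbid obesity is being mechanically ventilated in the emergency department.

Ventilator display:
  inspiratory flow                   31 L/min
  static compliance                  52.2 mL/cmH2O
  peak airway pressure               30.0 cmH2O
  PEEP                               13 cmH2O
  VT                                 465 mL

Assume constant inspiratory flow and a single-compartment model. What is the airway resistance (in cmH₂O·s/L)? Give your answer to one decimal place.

Flow: 31 L/min ÷ 60 = 0.5167 L/s.
Equation of motion (constant flow): PIP = Vt/C + R·V̇ + PEEP.
R·V̇ = PIP − Vt/C − PEEP = 30.0 − 465/52.2 − 13 = 30.0 − 8.908 − 13 = 8.092 cmH2O.
R = 8.092 / 0.5167 = 15.661 cmH2O·s/L.

15.7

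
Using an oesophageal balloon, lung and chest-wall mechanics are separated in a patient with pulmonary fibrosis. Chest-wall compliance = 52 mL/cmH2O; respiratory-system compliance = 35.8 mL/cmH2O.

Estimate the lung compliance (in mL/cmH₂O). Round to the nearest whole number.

1/CL = 1/Crs − 1/Ccw.
1/CL = 1/35.8 − 1/52 = 0.008702.
CL = 114.92 mL/cmH2O.

115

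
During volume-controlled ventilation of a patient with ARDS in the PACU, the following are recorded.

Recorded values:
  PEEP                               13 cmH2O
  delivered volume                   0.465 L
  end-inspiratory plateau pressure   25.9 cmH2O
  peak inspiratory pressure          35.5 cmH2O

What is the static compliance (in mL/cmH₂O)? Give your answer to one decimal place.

36.0

Cstat = Vt / (Pplat − PEEP) = 465 / (25.9 − 13) = 465 / 12.9 = 36.047 mL/cmH2O.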